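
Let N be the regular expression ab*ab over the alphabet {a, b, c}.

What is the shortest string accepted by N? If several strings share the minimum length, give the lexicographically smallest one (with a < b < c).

By inspection of the expression, no string of length less than 3 matches, and aab is the lexicographically first match of length 3.

aab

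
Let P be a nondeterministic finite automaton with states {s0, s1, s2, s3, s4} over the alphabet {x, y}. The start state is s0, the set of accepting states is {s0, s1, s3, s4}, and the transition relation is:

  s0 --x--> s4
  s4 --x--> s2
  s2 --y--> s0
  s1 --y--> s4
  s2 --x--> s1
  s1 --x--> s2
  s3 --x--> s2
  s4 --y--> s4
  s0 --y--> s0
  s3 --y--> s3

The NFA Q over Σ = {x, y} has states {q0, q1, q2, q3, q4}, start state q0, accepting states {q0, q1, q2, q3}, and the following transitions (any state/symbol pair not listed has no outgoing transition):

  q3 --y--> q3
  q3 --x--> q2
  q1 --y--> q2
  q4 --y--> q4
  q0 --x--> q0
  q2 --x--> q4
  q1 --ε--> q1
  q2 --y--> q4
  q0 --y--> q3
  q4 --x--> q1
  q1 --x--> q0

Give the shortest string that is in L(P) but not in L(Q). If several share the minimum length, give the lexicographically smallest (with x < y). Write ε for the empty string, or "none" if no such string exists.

yxy

The string yxy is accepted by P but not by Q.
No shorter string lies in the difference, and yxy is the lexicographically first length-3 string in L(P) \ L(Q).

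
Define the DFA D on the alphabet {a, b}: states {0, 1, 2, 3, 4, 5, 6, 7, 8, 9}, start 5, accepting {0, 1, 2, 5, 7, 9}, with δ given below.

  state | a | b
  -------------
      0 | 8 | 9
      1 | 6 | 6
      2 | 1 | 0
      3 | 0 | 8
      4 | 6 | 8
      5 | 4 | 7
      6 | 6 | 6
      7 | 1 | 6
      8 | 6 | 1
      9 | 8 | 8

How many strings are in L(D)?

The useful subgraph on states {1, 4, 5, 7, 8} is acyclic, so L(D) is finite; the longest accepting path visits 4 useful states, giving maximum string length 3.
Counting accepting paths from 5 by length: 1 of length 0, 1 of length 1, 1 of length 2, 1 of length 3. Total 4.

4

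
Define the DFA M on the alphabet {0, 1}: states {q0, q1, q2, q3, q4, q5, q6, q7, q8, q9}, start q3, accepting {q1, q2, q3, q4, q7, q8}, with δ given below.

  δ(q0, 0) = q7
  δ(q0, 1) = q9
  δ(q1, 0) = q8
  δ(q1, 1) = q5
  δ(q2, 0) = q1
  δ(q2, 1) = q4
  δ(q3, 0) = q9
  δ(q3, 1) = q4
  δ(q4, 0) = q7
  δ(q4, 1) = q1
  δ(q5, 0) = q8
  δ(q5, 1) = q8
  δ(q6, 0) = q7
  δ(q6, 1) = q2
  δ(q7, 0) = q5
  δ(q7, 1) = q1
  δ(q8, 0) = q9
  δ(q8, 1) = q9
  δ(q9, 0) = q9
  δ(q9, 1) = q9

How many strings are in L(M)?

13

The useful subgraph on states {q1, q3, q4, q5, q7, q8} is acyclic, so L(M) is finite; the longest accepting path visits 6 useful states, giving maximum string length 5.
Counting accepting paths from q3 by length: 1 of length 0, 1 of length 1, 2 of length 2, 2 of length 3, 5 of length 4, 2 of length 5. Total 13.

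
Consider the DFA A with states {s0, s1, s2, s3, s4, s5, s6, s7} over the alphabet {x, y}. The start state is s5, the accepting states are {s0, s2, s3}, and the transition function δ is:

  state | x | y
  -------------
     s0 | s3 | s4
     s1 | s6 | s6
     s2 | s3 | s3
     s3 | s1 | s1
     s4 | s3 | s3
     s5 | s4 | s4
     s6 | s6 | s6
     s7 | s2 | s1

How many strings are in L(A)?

The useful subgraph on states {s3, s4, s5} is acyclic, so L(A) is finite; the longest accepting path visits 3 useful states, giving maximum string length 2.
Counting accepting paths from s5 by length: 4 of length 2. Total 4.

4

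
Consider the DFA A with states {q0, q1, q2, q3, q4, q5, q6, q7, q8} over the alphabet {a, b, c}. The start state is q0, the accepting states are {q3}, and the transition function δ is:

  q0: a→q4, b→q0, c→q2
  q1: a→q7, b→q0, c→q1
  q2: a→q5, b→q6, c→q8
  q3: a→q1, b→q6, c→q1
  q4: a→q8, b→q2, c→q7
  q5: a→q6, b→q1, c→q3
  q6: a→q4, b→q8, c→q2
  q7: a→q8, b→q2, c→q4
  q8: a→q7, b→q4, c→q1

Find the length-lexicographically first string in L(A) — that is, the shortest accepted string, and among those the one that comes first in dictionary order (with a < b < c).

cac

A breadth-first search from q0 reaches an accepting state first via the path q0 → q2 → q5 → q3 on input cac.
No string of length < 3 is accepted (BFS exhausts all shorter strings without reaching an accepting state), and cac is the lexicographically least accepting string of length 3.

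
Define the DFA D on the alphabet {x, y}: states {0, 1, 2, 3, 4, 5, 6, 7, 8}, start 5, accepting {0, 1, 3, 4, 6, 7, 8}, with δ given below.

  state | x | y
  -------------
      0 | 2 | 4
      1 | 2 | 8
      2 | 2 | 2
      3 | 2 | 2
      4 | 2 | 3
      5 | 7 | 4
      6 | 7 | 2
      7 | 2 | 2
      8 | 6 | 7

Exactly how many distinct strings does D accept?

3

The useful subgraph on states {3, 4, 5, 7} is acyclic, so L(D) is finite; the longest accepting path visits 3 useful states, giving maximum string length 2.
Counting accepting paths from 5 by length: 2 of length 1, 1 of length 2. Total 3.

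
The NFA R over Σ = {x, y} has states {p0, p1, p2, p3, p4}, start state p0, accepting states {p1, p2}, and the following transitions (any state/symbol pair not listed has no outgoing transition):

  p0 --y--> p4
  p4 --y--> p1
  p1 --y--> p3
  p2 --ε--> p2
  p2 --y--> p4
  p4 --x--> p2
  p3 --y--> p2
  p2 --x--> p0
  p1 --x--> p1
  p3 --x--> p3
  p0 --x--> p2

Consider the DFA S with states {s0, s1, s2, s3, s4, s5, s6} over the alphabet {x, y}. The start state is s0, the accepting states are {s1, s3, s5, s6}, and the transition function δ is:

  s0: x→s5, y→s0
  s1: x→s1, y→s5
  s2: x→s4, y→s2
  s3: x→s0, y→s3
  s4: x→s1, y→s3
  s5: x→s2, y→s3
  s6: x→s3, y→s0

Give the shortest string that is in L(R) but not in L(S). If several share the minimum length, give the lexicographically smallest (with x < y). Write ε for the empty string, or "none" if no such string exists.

The string yy is accepted by R but not by S.
No shorter string lies in the difference, and yy is the lexicographically first length-2 string in L(R) \ L(S).

yy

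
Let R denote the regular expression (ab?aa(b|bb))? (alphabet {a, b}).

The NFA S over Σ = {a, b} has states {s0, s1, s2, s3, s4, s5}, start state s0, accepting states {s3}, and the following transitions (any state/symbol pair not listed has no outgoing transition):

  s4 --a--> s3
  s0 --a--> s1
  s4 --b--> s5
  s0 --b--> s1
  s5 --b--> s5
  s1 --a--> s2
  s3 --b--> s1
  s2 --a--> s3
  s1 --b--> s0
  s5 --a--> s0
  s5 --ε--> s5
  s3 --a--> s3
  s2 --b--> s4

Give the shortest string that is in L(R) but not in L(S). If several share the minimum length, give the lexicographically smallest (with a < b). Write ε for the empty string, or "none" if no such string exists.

ε

The empty string ε is accepted by R but not by S.
Since ε is the unique shortest string, it is the required witness.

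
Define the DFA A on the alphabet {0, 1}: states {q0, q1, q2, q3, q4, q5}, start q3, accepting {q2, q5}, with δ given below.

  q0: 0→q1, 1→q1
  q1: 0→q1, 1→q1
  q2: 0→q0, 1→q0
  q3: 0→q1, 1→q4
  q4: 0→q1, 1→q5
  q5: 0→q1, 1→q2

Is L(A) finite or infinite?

The useful states (reachable from q3 and able to reach an accepting state) are {q2, q3, q4, q5}.
Restricted to these states the transition graph has no cycle, so every accepting path has bounded length and L is finite.

finite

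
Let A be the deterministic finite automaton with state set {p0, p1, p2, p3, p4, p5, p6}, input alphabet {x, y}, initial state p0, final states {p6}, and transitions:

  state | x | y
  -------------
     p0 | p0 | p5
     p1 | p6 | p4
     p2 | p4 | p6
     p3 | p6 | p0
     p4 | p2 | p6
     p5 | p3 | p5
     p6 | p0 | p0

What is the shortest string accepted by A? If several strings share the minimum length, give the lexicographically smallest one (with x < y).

A breadth-first search from p0 reaches an accepting state first via the path p0 → p5 → p3 → p6 on input yxx.
No string of length < 3 is accepted (BFS exhausts all shorter strings without reaching an accepting state), and yxx is the lexicographically least accepting string of length 3.

yxx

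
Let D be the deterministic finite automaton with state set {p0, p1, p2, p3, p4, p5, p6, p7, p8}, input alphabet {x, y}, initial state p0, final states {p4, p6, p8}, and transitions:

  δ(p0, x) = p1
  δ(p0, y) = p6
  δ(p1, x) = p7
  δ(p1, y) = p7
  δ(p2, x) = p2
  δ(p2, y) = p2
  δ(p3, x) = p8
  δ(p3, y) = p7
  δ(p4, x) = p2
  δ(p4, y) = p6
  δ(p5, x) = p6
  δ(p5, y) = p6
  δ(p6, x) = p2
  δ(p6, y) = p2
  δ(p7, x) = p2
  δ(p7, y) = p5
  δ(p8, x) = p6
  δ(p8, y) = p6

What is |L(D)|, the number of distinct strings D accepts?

The useful subgraph on states {p0, p1, p5, p6, p7} is acyclic, so L(D) is finite; the longest accepting path visits 5 useful states, giving maximum string length 4.
Counting accepting paths from p0 by length: 1 of length 1, 4 of length 4. Total 5.

5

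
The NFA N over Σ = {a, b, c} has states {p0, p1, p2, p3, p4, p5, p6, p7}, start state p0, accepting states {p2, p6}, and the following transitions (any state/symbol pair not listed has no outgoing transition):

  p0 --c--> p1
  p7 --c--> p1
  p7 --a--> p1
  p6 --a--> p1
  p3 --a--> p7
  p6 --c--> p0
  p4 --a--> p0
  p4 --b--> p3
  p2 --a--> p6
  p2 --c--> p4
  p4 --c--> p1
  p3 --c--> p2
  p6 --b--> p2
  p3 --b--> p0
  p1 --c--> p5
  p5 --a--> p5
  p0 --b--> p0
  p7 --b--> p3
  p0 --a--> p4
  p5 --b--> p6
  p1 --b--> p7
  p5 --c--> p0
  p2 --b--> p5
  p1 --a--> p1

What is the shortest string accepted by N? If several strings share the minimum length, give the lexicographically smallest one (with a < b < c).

abc

A breadth-first search from p0 reaches an accepting state first via the path p0 → p4 → p3 → p2 on input abc.
No string of length < 3 is accepted (BFS exhausts all shorter strings without reaching an accepting state), and abc is the lexicographically least accepting string of length 3.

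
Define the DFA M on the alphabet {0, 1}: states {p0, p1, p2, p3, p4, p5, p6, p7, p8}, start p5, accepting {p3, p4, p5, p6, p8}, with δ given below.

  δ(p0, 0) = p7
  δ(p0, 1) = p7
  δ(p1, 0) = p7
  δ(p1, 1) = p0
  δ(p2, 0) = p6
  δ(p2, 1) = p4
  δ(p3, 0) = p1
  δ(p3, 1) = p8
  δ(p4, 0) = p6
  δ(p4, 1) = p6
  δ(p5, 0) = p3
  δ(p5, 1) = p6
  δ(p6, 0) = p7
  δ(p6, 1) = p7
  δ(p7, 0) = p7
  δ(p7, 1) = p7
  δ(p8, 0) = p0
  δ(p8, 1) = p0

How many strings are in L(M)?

The useful subgraph on states {p3, p5, p6, p8} is acyclic, so L(M) is finite; the longest accepting path visits 3 useful states, giving maximum string length 2.
Counting accepting paths from p5 by length: 1 of length 0, 2 of length 1, 1 of length 2. Total 4.

4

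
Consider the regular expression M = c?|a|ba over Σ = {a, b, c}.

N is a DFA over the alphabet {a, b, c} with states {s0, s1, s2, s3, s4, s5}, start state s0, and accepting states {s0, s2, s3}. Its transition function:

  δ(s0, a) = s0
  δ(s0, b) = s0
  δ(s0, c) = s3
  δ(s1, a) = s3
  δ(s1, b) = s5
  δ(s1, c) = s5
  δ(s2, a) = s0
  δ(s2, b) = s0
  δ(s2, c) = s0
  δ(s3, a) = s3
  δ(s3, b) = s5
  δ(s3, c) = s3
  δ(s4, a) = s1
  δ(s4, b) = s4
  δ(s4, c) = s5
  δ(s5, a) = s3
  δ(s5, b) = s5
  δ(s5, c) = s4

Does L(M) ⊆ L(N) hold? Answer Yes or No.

Converting the expression M to a DFA (subset construction, then merging equivalent states) gives the minimal DFA with states {m0, m1, m2, m3}, start state m0, accepting states {m0, m1} and transitions m0: a→m1, b→m2, c→m1; m1: a→m3, b→m3, c→m3; m2: a→m1, b→m3, c→m3; m3: a→m3, b→m3, c→m3.
Exploring the product automaton M × N from the start pair (m0, s0), following both machines on each input symbol, reaches 9 state pairs: (m0, s0), (m1, s0), (m2, s0), (m1, s3), (m3, s0), (m3, s3), (m3, s5), (m3, s4), (m3, s1).
M accepts in {m0, m1} and N accepts in {s0, s2, s3}. The reachable pairs whose M-component is accepting are (m0, s0), (m1, s0), (m1, s3); in each of them the N-component is accepting too, so the product for L(M) \ L(N) (M-component accepting, N-component rejecting) has no reachable accepting pair and the difference is empty.
Hence every string in L(M) is also in L(N).

Yes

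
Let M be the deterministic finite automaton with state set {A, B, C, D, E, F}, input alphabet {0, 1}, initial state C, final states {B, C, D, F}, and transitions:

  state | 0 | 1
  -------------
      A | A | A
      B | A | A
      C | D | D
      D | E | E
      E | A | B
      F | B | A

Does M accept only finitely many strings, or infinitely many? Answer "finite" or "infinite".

finite

The useful states (reachable from C and able to reach an accepting state) are {B, C, D, E}.
Restricted to these states the transition graph has no cycle, so every accepting path has bounded length and L is finite.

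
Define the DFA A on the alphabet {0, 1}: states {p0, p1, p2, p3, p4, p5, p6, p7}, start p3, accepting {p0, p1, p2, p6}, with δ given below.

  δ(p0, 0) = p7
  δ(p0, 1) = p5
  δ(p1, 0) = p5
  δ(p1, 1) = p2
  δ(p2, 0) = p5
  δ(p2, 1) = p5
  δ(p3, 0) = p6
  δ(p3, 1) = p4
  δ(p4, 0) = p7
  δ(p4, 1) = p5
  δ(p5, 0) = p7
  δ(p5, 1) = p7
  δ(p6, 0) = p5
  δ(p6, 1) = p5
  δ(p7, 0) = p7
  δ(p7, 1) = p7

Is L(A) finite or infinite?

finite

The useful states (reachable from p3 and able to reach an accepting state) are {p3, p6}.
Restricted to these states the transition graph has no cycle, so every accepting path has bounded length and L is finite.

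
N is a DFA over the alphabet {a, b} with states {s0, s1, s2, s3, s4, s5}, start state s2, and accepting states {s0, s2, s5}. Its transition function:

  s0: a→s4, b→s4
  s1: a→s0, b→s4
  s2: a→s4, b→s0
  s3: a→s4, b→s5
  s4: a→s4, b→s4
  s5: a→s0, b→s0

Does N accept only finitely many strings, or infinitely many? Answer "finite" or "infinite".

The useful states (reachable from s2 and able to reach an accepting state) are {s0, s2}.
Restricted to these states the transition graph has no cycle, so every accepting path has bounded length and L is finite.

finite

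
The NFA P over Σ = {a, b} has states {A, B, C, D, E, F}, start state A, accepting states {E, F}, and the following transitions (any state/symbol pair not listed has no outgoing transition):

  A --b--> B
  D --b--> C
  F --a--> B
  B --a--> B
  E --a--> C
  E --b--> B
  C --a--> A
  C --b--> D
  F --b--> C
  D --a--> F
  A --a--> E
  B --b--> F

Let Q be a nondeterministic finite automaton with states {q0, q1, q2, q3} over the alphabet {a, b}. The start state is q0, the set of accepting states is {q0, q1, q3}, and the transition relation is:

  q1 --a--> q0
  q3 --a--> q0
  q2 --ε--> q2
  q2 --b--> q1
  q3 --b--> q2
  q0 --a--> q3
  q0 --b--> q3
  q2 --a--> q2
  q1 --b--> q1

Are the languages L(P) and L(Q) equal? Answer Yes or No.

The string bb is accepted by P but rejected by Q.
So L(P) ≠ L(Q).

No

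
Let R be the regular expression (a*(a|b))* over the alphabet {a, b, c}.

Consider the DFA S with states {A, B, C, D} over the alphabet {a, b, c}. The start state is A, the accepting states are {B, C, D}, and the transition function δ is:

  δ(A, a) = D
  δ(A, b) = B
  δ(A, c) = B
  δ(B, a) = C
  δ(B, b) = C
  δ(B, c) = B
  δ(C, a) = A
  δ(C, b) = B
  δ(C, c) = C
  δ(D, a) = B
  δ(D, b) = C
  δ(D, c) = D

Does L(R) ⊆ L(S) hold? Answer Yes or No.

No

The empty string ε is in L(R) but not in L(S).
So L(R) ⊄ L(S).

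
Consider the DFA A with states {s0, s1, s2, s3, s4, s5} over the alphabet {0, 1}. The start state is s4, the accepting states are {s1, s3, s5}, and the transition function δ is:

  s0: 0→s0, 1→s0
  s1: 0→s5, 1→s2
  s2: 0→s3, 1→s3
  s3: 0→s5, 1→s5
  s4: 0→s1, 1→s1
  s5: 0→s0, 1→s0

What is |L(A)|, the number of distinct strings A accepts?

16

The useful subgraph on states {s1, s2, s3, s4, s5} is acyclic, so L(A) is finite; the longest accepting path visits 5 useful states, giving maximum string length 4.
Counting accepting paths from s4 by length: 2 of length 1, 2 of length 2, 4 of length 3, 8 of length 4. Total 16.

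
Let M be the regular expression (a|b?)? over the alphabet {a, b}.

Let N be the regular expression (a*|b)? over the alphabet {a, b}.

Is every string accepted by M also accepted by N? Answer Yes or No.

Converting the expression M to a DFA (subset construction, then merging equivalent states) gives the minimal DFA with states {m0, m1, m2}, start state m0, accepting states {m0, m1} and transitions m0: a→m1, b→m1; m1: a→m2, b→m2; m2: a→m2, b→m2.
Converting the expression N to a DFA (subset construction, then merging equivalent states) gives the minimal DFA with states {n0, n1, n2, n3}, start state n0, accepting states {n0, n1, n2} and transitions n0: a→n1, b→n2; n1: a→n1, b→n3; n2: a→n3, b→n3; n3: a→n3, b→n3.
Exploring the product automaton M × N from the start pair (m0, n0), following both machines on each input symbol, reaches 5 state pairs: (m0, n0), (m1, n1), (m1, n2), (m2, n1), (m2, n3).
M accepts in {m0, m1} and N accepts in {n0, n1, n2}. The reachable pairs whose M-component is accepting are (m0, n0), (m1, n1), (m1, n2); in each of them the N-component is accepting too, so the product for L(M) \ L(N) (M-component accepting, N-component rejecting) has no reachable accepting pair and the difference is empty.
Hence every string in L(M) is also in L(N).

Yes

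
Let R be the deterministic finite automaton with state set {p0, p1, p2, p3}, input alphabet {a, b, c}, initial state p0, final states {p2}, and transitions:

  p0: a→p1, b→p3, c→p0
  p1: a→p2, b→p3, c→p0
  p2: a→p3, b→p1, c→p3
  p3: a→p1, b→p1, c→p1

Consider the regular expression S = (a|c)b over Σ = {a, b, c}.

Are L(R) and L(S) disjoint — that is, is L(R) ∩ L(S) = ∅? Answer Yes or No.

Converting the expression S to a DFA (subset construction, then merging equivalent states) gives the minimal DFA with states {s0, s1, s2, s3}, start state s0, accepting states {s3} and transitions s0: a→s1, b→s2, c→s1; s1: a→s2, b→s3, c→s2; s2: a→s2, b→s2, c→s2; s3: a→s2, b→s2, c→s2.
Exploring the product automaton R × S from the start pair (p0, s0), following both machines on each input symbol, reaches 8 state pairs: (p0, s0), (p1, s1), (p3, s2), (p0, s1), (p2, s2), (p3, s3), (p0, s2), (p1, s2).
R accepts in {p2} and S accepts in {s3}; no reachable pair has both components accepting, so no string drives both machines to acceptance simultaneously and L(R) ∩ L(S) = ∅.
So no string is accepted by both, and the intersection is empty.

Yes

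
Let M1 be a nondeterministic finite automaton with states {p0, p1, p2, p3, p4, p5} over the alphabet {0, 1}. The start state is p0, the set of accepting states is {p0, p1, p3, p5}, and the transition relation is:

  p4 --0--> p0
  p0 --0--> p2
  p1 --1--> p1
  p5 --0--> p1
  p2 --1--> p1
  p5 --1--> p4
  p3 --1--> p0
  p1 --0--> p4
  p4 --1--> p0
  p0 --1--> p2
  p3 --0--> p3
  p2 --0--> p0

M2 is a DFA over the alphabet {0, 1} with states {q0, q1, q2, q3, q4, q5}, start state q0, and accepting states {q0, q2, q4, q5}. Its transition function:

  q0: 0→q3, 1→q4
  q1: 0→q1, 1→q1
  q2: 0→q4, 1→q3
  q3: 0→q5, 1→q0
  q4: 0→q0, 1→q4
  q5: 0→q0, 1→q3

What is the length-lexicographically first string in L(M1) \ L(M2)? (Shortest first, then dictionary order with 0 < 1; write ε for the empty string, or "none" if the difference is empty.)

The string 0000 is accepted by M1 but not by M2.
No shorter string lies in the difference, and 0000 is the lexicographically first length-4 string in L(M1) \ L(M2).

0000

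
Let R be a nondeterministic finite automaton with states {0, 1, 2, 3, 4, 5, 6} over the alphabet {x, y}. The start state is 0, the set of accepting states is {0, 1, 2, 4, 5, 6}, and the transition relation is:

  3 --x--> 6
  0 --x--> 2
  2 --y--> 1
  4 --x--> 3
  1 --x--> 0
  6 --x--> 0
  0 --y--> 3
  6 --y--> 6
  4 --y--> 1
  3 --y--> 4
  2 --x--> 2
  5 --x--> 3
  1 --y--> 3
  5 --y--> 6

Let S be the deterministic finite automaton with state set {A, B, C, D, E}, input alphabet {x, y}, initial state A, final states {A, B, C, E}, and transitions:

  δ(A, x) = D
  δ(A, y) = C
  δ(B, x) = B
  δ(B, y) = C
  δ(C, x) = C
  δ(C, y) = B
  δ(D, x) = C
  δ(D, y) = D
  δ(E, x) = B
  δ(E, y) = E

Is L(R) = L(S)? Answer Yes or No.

The string x is accepted by R but rejected by S.
So L(R) ≠ L(S).

No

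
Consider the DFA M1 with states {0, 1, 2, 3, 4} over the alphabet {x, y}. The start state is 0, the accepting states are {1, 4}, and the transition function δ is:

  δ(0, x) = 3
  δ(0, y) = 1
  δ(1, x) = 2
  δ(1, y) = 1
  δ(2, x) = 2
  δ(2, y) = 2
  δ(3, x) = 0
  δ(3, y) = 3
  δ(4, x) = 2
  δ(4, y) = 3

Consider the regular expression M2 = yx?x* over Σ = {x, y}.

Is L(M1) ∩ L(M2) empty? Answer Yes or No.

The string y is accepted by both M1 and M2.
Hence L(M1) ∩ L(M2) ≠ ∅.

No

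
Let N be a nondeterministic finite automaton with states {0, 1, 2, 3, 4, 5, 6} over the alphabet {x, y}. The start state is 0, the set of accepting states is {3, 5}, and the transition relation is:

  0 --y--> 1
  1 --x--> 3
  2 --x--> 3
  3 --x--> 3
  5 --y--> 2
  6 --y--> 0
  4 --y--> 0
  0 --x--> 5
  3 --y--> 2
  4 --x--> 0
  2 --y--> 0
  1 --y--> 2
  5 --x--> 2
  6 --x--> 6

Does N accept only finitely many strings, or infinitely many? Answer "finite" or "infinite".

State 0 is reachable from the start and can reach an accepting state, and it lies on the cycle 0 → 1 → 2 → 0.
Traversing that cycle any number of times yields accepted strings of unbounded length, so the language is infinite.

infinite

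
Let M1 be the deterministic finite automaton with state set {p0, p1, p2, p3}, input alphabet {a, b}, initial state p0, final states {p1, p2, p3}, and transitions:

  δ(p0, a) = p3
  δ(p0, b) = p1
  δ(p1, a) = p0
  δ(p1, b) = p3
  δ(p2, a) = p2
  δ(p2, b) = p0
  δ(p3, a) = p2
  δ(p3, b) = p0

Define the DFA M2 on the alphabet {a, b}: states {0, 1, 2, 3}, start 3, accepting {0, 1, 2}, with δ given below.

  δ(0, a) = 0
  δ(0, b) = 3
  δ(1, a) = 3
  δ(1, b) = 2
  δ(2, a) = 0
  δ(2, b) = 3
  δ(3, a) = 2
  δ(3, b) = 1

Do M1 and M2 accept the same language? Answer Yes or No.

Yes

Exploring the product automaton M1 × M2 from the start pair (p0, 3), following both machines on each input symbol, reaches 4 state pairs: (p0, 3), (p3, 2), (p1, 1), (p2, 0).
M1 accepts in {p1, p2, p3} and M2 accepts in {0, 1, 2}. In every reachable pair the two components are either both accepting — (p3, 2), (p1, 1), (p2, 0) — or both non-accepting, so no string is accepted by exactly one of the machines: L(M1) \ L(M2) and L(M2) \ L(M1) are both empty.
Hence every string is accepted by M1 iff it is accepted by M2, and the two languages coincide.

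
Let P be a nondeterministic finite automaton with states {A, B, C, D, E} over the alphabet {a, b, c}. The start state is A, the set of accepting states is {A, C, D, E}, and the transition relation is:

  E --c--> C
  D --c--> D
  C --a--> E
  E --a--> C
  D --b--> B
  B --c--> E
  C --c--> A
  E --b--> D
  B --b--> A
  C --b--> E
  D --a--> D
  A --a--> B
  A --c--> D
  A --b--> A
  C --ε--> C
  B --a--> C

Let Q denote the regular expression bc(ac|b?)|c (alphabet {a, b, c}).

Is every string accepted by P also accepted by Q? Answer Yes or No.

No

The empty string ε is in L(P) but not in L(Q).
So L(P) ⊄ L(Q).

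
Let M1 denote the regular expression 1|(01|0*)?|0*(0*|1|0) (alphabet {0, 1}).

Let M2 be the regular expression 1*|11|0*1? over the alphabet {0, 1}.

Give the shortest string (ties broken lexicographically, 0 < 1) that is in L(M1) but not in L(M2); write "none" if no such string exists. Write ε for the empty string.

none

Converting the expression M1 to a DFA (subset construction, then merging equivalent states) gives the minimal DFA with states {r0, r1, r2}, start state r0, accepting states {r0, r1} and transitions r0: 0→r0, 1→r1; r1: 0→r2, 1→r2; r2: 0→r2, 1→r2.
Converting the expression M2 to a DFA (subset construction, then merging equivalent states) gives the minimal DFA with states {t0, t1, t2, t3, t4}, start state t0, accepting states {t0, t1, t2, t3} and transitions t0: 0→t1, 1→t2; t1: 0→t1, 1→t3; t2: 0→t4, 1→t2; t3: 0→t4, 1→t4; t4: 0→t4, 1→t4.
Exploring the product automaton M1 × M2 from the start pair (r0, t0), following both machines on each input symbol, reaches 6 state pairs: (r0, t0), (r0, t1), (r1, t2), (r1, t3), (r2, t4), (r2, t2).
M1 accepts in {r0, r1} and M2 accepts in {t0, t1, t2, t3}. The reachable pairs whose M1-component is accepting are (r0, t0), (r0, t1), (r1, t2), (r1, t3); in each of them the M2-component is accepting too, so the product for L(M1) \ L(M2) (M1-component accepting, M2-component rejecting) has no reachable accepting pair and the difference is empty.
So every string accepted by M1 is also accepted by M2: L(M1) \ L(M2) = ∅ and there is no such string.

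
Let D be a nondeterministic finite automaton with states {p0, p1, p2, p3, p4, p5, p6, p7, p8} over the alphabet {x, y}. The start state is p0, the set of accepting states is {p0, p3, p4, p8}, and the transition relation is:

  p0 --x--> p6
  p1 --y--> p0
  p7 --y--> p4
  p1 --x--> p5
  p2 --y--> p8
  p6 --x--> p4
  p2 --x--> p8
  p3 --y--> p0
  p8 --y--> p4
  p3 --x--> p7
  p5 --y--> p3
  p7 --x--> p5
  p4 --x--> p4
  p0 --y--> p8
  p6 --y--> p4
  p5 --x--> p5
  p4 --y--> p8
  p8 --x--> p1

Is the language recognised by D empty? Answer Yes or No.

The empty string ε is accepted: the run p0 ends in the accepting state p0.
Since at least one string is accepted, L(D) is not empty.

No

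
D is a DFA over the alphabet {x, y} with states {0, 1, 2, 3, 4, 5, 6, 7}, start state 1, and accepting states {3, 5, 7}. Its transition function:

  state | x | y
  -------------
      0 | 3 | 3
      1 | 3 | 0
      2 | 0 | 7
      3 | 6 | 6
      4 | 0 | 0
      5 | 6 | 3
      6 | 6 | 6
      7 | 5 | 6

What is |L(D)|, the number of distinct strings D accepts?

The useful subgraph on states {0, 1, 3} is acyclic, so L(D) is finite; the longest accepting path visits 3 useful states, giving maximum string length 2.
Counting accepting paths from 1 by length: 1 of length 1, 2 of length 2. Total 3.

3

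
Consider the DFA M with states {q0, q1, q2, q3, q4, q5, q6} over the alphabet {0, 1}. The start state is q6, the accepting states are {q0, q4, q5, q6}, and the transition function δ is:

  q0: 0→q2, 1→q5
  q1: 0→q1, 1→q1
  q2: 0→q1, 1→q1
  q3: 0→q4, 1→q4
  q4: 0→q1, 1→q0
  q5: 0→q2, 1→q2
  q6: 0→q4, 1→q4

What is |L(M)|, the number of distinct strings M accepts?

7

The useful subgraph on states {q0, q4, q5, q6} is acyclic, so L(M) is finite; the longest accepting path visits 4 useful states, giving maximum string length 3.
Counting accepting paths from q6 by length: 1 of length 0, 2 of length 1, 2 of length 2, 2 of length 3. Total 7.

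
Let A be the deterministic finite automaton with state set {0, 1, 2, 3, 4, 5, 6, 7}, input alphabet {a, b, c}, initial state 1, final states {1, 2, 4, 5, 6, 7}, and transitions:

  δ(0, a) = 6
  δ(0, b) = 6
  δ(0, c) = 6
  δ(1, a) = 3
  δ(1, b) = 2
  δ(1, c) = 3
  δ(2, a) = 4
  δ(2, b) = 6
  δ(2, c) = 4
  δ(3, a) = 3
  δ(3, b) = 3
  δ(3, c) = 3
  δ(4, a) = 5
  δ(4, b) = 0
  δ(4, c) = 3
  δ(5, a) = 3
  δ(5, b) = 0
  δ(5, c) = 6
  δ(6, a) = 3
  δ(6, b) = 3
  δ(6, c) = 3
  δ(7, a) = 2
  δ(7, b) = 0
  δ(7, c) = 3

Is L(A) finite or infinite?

The useful states (reachable from 1 and able to reach an accepting state) are {0, 1, 2, 4, 5, 6}.
Restricted to these states the transition graph has no cycle, so every accepting path has bounded length and L is finite.

finite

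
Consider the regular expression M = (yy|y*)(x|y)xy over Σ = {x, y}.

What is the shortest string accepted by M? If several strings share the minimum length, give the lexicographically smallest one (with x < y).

xxy

By inspection of the expression, no string of length less than 3 matches, and xxy is the lexicographically first match of length 3.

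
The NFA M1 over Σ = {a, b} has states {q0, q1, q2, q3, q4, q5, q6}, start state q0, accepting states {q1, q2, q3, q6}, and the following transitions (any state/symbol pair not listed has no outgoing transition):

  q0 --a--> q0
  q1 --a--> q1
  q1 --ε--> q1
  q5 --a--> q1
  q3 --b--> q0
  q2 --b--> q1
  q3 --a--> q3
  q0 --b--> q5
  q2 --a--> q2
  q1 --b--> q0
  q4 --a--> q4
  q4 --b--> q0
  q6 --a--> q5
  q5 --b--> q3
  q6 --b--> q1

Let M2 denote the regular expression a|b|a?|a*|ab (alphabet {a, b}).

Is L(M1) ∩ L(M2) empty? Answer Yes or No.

Yes

Converting the expression M2 to a DFA (subset construction, then merging equivalent states) gives the minimal DFA with states {r0, r1, r2, r3, r4}, start state r0, accepting states {r0, r1, r2, r3} and transitions r0: a→r1, b→r2; r1: a→r3, b→r2; r2: a→r4, b→r4; r3: a→r3, b→r4; r4: a→r4, b→r4.
Exploring the product automaton M1 × M2 from the start pair (q0, r0), following both machines on each input symbol, reaches 8 state pairs: (q0, r0), (q0, r1), (q5, r2), (q0, r3), (q1, r4), (q3, r4), (q5, r4), (q0, r4).
M1 accepts in {q1, q2, q3, q6} and M2 accepts in {r0, r1, r2, r3}; no reachable pair has both components accepting, so no string drives both machines to acceptance simultaneously and L(M1) ∩ L(M2) = ∅.
So no string is accepted by both, and the intersection is empty.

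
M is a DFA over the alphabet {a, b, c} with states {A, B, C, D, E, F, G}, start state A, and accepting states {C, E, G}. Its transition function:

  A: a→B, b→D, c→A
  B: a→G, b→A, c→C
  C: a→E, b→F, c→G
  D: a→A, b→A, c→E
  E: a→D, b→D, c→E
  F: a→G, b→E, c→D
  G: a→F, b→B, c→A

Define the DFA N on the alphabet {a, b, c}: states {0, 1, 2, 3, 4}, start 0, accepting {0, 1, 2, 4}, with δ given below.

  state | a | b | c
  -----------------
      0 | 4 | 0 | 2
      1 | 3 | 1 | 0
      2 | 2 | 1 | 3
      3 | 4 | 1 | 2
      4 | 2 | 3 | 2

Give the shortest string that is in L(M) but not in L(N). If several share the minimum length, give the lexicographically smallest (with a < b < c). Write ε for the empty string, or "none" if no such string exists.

The string acc is accepted by M but not by N.
No shorter string lies in the difference, and acc is the lexicographically first length-3 string in L(M) \ L(N).

acc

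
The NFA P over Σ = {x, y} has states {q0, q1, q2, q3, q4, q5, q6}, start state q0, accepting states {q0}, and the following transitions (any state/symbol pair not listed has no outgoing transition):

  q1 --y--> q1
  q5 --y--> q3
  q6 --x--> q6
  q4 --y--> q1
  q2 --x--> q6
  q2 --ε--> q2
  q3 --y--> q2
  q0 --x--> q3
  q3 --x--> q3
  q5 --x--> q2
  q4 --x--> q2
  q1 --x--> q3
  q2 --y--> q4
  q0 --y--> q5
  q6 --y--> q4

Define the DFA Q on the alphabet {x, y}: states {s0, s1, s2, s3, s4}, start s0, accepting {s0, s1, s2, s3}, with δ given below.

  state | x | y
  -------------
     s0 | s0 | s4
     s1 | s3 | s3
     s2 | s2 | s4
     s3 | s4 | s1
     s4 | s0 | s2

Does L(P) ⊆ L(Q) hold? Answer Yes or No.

Exploring the product automaton P × Q from the start pair (q0, s0), following both machines on each input symbol, reaches 13 state pairs: (q0, s0), (q3, s0), (q5, s4), (q2, s4), (q2, s0), (q3, s2), (q6, s0), (q4, s2), (q4, s4), (q2, s2), (q1, s4), (q1, s2), (q6, s2).
P accepts in {q0} and Q accepts in {s0, s1, s2, s3}. The reachable pairs whose P-component is accepting are (q0, s0); in each of them the Q-component is accepting too, so the product for L(P) \ L(Q) (P-component accepting, Q-component rejecting) has no reachable accepting pair and the difference is empty.
Hence every string in L(P) is also in L(Q).

Yes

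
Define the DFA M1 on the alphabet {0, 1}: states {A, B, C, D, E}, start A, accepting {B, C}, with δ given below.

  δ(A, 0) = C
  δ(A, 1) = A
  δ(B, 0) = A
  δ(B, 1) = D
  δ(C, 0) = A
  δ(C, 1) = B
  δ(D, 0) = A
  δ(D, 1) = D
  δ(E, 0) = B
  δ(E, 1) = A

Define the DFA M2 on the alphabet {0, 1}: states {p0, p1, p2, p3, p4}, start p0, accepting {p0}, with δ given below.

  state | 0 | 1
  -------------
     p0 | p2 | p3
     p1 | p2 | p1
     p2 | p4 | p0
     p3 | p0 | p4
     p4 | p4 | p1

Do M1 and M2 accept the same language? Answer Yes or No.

The string 0 is accepted by M1 but rejected by M2.
So L(M1) ≠ L(M2).

No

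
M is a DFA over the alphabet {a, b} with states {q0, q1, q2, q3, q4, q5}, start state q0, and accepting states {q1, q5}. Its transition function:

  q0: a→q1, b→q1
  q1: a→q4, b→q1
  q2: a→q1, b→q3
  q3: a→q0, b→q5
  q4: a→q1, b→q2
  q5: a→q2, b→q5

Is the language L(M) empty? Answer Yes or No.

No

The string a is accepted: the run q0 → q1 ends in the accepting state q1.
Since at least one string is accepted, L(M) is not empty.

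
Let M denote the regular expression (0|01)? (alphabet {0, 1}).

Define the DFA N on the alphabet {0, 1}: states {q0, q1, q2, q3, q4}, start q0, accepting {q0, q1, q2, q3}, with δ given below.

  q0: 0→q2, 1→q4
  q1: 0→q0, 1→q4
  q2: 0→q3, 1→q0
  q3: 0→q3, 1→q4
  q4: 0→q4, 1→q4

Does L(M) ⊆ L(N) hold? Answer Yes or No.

Yes

Converting the expression M to a DFA (subset construction, then merging equivalent states) gives the minimal DFA with states {m0, m1, m2, m3}, start state m0, accepting states {m0, m1, m3} and transitions m0: 0→m1, 1→m2; m1: 0→m2, 1→m3; m2: 0→m2, 1→m2; m3: 0→m2, 1→m2.
Exploring the product automaton M × N from the start pair (m0, q0), following both machines on each input symbol, reaches 7 state pairs: (m0, q0), (m1, q2), (m2, q4), (m2, q3), (m3, q0), (m2, q2), (m2, q0).
M accepts in {m0, m1, m3} and N accepts in {q0, q1, q2, q3}. The reachable pairs whose M-component is accepting are (m0, q0), (m1, q2), (m3, q0); in each of them the N-component is accepting too, so the product for L(M) \ L(N) (M-component accepting, N-component rejecting) has no reachable accepting pair and the difference is empty.
Hence every string in L(M) is also in L(N).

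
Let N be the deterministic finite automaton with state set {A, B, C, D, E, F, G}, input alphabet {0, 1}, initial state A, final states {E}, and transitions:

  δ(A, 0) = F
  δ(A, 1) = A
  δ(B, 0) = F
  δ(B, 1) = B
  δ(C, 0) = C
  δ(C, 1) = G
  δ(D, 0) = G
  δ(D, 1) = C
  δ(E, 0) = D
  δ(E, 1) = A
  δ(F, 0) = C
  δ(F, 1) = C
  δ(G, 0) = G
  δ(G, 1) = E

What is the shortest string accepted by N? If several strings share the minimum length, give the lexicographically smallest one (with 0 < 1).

A breadth-first search from A reaches an accepting state first via the path A → F → C → G → E on input 0011.
No string of length < 4 is accepted (BFS exhausts all shorter strings without reaching an accepting state), and 0011 is the lexicographically least accepting string of length 4.

0011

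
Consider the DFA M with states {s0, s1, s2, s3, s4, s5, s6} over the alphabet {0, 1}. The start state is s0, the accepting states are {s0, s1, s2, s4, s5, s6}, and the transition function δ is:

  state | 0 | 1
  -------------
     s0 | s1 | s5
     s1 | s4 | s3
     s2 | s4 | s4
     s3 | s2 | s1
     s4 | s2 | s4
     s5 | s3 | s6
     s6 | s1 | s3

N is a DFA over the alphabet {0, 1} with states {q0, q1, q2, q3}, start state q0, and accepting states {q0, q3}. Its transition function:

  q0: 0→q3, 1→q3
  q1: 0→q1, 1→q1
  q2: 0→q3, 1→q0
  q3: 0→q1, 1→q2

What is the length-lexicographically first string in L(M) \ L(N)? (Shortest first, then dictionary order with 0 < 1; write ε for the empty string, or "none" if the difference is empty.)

The string 00 is accepted by M but not by N.
No shorter string lies in the difference, and 00 is the lexicographically first length-2 string in L(M) \ L(N).

00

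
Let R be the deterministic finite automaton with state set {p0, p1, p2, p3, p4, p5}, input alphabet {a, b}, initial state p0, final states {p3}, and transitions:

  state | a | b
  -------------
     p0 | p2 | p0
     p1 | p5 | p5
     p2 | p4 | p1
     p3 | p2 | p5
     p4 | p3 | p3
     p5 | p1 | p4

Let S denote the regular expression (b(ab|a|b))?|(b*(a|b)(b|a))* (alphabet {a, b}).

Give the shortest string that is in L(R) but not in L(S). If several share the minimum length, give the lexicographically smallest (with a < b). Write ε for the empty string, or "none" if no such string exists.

The string aaa is accepted by R but not by S.
No shorter string lies in the difference, and aaa is the lexicographically first length-3 string in L(R) \ L(S).

aaa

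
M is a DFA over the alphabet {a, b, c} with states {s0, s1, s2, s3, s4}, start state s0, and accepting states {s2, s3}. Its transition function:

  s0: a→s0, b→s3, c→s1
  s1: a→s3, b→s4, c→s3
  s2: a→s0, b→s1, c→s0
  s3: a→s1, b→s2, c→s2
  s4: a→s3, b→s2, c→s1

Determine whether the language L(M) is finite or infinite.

infinite

State s0 is reachable from the start and can reach an accepting state, and it lies on the cycle s0 → s0.
Traversing that cycle any number of times yields accepted strings of unbounded length, so the language is infinite.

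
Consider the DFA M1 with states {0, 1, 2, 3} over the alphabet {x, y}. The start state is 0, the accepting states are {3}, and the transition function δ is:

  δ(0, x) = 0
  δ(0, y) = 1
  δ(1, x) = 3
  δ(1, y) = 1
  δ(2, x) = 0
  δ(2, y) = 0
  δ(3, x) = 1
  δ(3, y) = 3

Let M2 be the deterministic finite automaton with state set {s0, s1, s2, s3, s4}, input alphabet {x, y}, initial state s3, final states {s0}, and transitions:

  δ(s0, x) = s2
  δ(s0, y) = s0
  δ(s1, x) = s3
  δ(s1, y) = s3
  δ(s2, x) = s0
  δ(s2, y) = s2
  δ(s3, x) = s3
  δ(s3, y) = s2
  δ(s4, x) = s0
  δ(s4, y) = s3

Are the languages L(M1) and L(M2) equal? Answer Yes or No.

Yes

Exploring the product automaton M1 × M2 from the start pair (0, s3), following both machines on each input symbol, reaches 3 state pairs: (0, s3), (1, s2), (3, s0).
M1 accepts in {3} and M2 accepts in {s0}. In every reachable pair the two components are either both accepting — (3, s0) — or both non-accepting, so no string is accepted by exactly one of the machines: L(M1) \ L(M2) and L(M2) \ L(M1) are both empty.
Hence every string is accepted by M1 iff it is accepted by M2, and the two languages coincide.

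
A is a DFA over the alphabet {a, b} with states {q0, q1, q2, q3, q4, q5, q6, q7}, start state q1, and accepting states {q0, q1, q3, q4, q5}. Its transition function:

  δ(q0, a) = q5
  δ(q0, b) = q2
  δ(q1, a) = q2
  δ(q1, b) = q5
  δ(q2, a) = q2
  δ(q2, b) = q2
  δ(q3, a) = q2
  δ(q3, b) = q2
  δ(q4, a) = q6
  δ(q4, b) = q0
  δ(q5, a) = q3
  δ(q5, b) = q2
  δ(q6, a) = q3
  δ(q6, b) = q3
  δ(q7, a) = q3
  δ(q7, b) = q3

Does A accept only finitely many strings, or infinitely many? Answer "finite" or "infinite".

The useful states (reachable from q1 and able to reach an accepting state) are {q1, q3, q5}.
Restricted to these states the transition graph has no cycle, so every accepting path has bounded length and L is finite.

finite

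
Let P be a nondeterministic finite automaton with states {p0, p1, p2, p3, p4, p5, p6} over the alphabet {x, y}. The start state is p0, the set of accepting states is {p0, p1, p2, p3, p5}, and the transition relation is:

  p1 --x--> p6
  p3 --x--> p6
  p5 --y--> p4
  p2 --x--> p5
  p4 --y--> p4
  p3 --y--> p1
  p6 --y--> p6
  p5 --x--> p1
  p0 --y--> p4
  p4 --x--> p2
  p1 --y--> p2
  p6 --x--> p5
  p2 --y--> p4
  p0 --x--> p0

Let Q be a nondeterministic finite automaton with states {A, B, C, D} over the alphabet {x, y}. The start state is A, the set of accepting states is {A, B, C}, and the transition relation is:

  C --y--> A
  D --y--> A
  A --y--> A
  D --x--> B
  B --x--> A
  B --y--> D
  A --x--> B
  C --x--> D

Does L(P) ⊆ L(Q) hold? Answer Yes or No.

The string yxxxy is in L(P) but not in L(Q).
So L(P) ⊄ L(Q).

No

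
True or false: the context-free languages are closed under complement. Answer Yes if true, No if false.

CFLs are closed under union, so if they were also closed under complement they would be closed under intersection by De Morgan (L₁ ∩ L₂ is the complement of the union of the complements). But {aⁿbⁿcᵐ} ∩ {aᵐbⁿcⁿ} = {aⁿbⁿcⁿ} is not context-free although both operands are.

No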